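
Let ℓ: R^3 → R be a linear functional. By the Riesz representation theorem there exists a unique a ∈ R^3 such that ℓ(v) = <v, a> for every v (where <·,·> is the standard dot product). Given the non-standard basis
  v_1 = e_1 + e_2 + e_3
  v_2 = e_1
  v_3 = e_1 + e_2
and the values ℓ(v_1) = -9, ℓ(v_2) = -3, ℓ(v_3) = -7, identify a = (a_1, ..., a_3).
a = (-3, -4, -2)

Write a = (a_1, ..., a_3) in the standard basis. For each basis vector v_i, ℓ(v_i) = <v_i, a> is a linear equation in the a_j's. Collect the n equations into a matrix system V a = ℓ, where row i of V is v_i (expressed in the standard basis). Since V is invertible (lower-triangular with 1s on the diagonal, up to permutation), solve by back-substitution:
  V =
[[1, 1, 1],
 [1, 0, 0],
 [1, 1, 0]]
  V a = (-9, -3, -7)
Solving gives a = (-3, -4, -2).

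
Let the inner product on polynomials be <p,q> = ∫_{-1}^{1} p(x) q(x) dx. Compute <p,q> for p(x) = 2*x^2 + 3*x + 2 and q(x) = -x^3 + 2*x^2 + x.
<p,q> = 76/15

Expand the product: p(x)·q(x) = -2*x^5 + x^4 + 6*x^3 + 7*x^2 + 2*x.
∫_{-1}^{1} of each monomial x^k gives [2/(k+1) if k even, 0 if k odd]. Integrating term-by-term (or equivalently evaluating the antiderivative F(x) = -x^6/3 + x^5/5 + 3*x^4/2 + 7*x^3/3 + x^2 at the endpoints):
  F(1) − F(−1) = 47/10 − (-11/30) = 76/15.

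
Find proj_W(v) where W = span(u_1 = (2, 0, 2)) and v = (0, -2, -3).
proj_W(v) = (-3/2, 0, -3/2)

Set up U = [u_1 | ... | u_1] ∈ R^(3×1). The projector onto W = col(U) is P = U (U^T U)^(-1) U^T.
Compute U^T U =
  [8],
and U^T v = (-6).
Solve U^T U · c = U^T v for the coefficients: c = (-3/4). The projection is proj_W(v) = U c.
Check: (v - proj_W(v)) · u_1 = 0  (should be 0).
Result: proj_W(v) = (-3/2, 0, -3/2).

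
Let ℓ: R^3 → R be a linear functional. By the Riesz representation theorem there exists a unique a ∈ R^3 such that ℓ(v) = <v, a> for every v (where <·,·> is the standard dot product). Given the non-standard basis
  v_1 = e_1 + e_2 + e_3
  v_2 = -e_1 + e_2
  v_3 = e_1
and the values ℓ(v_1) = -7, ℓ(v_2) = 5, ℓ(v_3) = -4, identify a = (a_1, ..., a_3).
a = (-4, 1, -4)

Write a = (a_1, ..., a_3) in the standard basis. For each basis vector v_i, ℓ(v_i) = <v_i, a> is a linear equation in the a_j's. Collect the n equations into a matrix system V a = ℓ, where row i of V is v_i (expressed in the standard basis). Since V is invertible (lower-triangular with 1s on the diagonal, up to permutation), solve by back-substitution:
  V =
[[1, 1, 1],
 [-1, 1, 0],
 [1, 0, 0]]
  V a = (-7, 5, -4)
Solving gives a = (-4, 1, -4).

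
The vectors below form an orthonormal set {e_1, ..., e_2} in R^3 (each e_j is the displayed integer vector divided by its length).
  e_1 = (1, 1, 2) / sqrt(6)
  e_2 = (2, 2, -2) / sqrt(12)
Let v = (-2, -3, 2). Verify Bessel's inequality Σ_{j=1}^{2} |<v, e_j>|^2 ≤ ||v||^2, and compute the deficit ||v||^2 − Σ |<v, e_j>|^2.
Σ |<v, e_j>|^2 = 33/2; ||v||^2 = 17; deficit = 1/2

Write each e_j = u_j / sqrt(<u_j, u_j>) where u_j is the displayed integer vector. Then <v, e_j> = <v, u_j> / sqrt(<u_j, u_j>), so |<v, e_j>|^2 = <v, u_j>^2 / <u_j, u_j>.
Coefficients: <v, e_1> = -1/sqrt(6), <v, e_2> = -14/sqrt(12).
Square and sum: Σ |<v, e_j>|^2 = 33/2.
Compute ||v||^2 = v·v = 17.
Deficit = 17 − 33/2 = 1/2 ≥ 0, confirming Bessel's inequality. (The deficit equals ||v − Σ <v,e_j> e_j||^2, the squared distance from v to span{e_j}.)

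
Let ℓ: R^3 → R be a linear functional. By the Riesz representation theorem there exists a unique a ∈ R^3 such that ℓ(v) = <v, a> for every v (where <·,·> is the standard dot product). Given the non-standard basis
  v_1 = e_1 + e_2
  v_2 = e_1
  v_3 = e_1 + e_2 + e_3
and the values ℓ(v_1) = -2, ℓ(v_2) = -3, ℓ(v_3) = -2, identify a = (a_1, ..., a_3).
a = (-3, 1, 0)

Write a = (a_1, ..., a_3) in the standard basis. For each basis vector v_i, ℓ(v_i) = <v_i, a> is a linear equation in the a_j's. Collect the n equations into a matrix system V a = ℓ, where row i of V is v_i (expressed in the standard basis). Since V is invertible (lower-triangular with 1s on the diagonal, up to permutation), solve by back-substitution:
  V =
[[1, 1, 0],
 [1, 0, 0],
 [1, 1, 1]]
  V a = (-2, -3, -2)
Solving gives a = (-3, 1, 0).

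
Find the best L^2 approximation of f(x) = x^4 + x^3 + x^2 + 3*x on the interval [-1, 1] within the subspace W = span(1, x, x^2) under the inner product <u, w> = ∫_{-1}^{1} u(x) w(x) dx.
g(x) = 13*x^2/7 + 18*x/5 - 3/35

The best approximation g ∈ W is the orthogonal projection of f onto W. Writing g = a_0 + a_1 x + a_2 x^2, the coefficients solve the normal equations G · a = b where
  G_{ij} = <φ_i, φ_j> and b_i = <f, φ_i>, with φ_0 = 1, φ_1 = x, φ_2 = x^2.
G =
  [2, 0, 2/3]
  [0, 2/3, 0]
  [2/3, 0, 2/5],
b = (16/15, 12/5, 24/35).
Solving gives a_0 = -3/35, a_1 = 18/5, a_2 = 13/7, so
  g(x) = 13*x^2/7 + 18*x/5 - 3/35.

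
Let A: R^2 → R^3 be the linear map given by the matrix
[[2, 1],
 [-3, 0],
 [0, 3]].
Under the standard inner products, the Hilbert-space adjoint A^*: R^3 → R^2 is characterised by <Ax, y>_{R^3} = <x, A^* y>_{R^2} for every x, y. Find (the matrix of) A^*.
A^* = A^T =
[[2, -3, 0],
 [1, 0, 3]]

For real matrices with standard dot products, the defining identity <Ax, y> = <x, A^* y> gives (Ax)^T y = x^T (A^*) y, i.e. x^T A^T y = x^T (A^*) y. Since this holds for all x, y, we must have A^* = A^T. Therefore
A^* =
[[2, -3, 0],
 [1, 0, 3]].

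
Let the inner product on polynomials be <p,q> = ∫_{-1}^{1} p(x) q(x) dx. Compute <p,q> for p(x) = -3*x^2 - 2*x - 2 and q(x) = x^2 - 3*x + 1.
<p,q> = -68/15

Expand the product: p(x)·q(x) = -3*x^4 + 7*x^3 + x^2 + 4*x - 2.
∫_{-1}^{1} of each monomial x^k gives [2/(k+1) if k even, 0 if k odd]. Integrating term-by-term (or equivalently evaluating the antiderivative F(x) = -3*x^5/5 + 7*x^4/4 + x^3/3 + 2*x^2 - 2*x at the endpoints):
  F(1) − F(−1) = 89/60 − (361/60) = -68/15.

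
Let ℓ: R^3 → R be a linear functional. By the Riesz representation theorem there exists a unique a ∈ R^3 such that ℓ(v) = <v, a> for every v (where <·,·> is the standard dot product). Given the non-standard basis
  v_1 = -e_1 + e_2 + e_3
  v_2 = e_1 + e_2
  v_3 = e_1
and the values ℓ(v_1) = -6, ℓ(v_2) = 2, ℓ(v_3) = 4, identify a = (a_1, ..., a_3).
a = (4, -2, 0)

Write a = (a_1, ..., a_3) in the standard basis. For each basis vector v_i, ℓ(v_i) = <v_i, a> is a linear equation in the a_j's. Collect the n equations into a matrix system V a = ℓ, where row i of V is v_i (expressed in the standard basis). Since V is invertible (lower-triangular with 1s on the diagonal, up to permutation), solve by back-substitution:
  V =
[[-1, 1, 1],
 [1, 1, 0],
 [1, 0, 0]]
  V a = (-6, 2, 4)
Solving gives a = (4, -2, 0).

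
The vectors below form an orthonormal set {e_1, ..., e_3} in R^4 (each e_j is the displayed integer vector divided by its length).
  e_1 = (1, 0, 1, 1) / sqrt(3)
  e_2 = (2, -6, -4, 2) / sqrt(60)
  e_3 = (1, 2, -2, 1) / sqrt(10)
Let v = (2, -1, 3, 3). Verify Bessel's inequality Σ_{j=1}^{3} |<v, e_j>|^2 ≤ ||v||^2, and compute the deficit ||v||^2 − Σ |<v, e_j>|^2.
Σ |<v, e_j>|^2 = 45/2; ||v||^2 = 23; deficit = 1/2

Write each e_j = u_j / sqrt(<u_j, u_j>) where u_j is the displayed integer vector. Then <v, e_j> = <v, u_j> / sqrt(<u_j, u_j>), so |<v, e_j>|^2 = <v, u_j>^2 / <u_j, u_j>.
Coefficients: <v, e_1> = 8/sqrt(3), <v, e_2> = 4/sqrt(60), <v, e_3> = -3/sqrt(10).
Square and sum: Σ |<v, e_j>|^2 = 45/2.
Compute ||v||^2 = v·v = 23.
Deficit = 23 − 45/2 = 1/2 ≥ 0, confirming Bessel's inequality. (The deficit equals ||v − Σ <v,e_j> e_j||^2, the squared distance from v to span{e_j}.)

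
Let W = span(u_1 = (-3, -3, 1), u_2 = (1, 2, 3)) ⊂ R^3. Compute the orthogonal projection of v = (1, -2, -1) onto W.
proj_W(v) = (-39/115, -18/23, -157/115)

Set up U = [u_1 | ... | u_2] ∈ R^(3×2). The projector onto W = col(U) is P = U (U^T U)^(-1) U^T.
Compute U^T U =
  [19, -6]
  [-6, 14],
and U^T v = (2, -6).
Solve U^T U · c = U^T v for the coefficients: c = (-4/115, -51/115). The projection is proj_W(v) = U c.
Check: (v - proj_W(v)) · u_1 = 0  (should be 0).
Check: (v - proj_W(v)) · u_2 = 0  (should be 0).
Result: proj_W(v) = (-39/115, -18/23, -157/115).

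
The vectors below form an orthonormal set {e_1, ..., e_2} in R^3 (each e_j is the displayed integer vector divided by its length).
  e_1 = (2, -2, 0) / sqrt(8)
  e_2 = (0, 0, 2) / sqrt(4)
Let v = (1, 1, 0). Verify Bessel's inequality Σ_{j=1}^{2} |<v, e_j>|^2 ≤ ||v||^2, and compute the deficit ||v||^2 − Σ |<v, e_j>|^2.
Σ |<v, e_j>|^2 = 0; ||v||^2 = 2; deficit = 2

Write each e_j = u_j / sqrt(<u_j, u_j>) where u_j is the displayed integer vector. Then <v, e_j> = <v, u_j> / sqrt(<u_j, u_j>), so |<v, e_j>|^2 = <v, u_j>^2 / <u_j, u_j>.
Coefficients: <v, e_1> = 0/sqrt(8), <v, e_2> = 0/sqrt(4).
Square and sum: Σ |<v, e_j>|^2 = 0.
Compute ||v||^2 = v·v = 2.
Deficit = 2 − 0 = 2 ≥ 0, confirming Bessel's inequality. (The deficit equals ||v − Σ <v,e_j> e_j||^2, the squared distance from v to span{e_j}.)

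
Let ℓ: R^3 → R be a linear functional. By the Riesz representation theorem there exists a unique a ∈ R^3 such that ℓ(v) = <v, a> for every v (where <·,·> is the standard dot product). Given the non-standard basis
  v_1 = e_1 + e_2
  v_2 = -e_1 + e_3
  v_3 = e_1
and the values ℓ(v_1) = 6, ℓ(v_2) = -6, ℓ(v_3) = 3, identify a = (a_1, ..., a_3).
a = (3, 3, -3)

Write a = (a_1, ..., a_3) in the standard basis. For each basis vector v_i, ℓ(v_i) = <v_i, a> is a linear equation in the a_j's. Collect the n equations into a matrix system V a = ℓ, where row i of V is v_i (expressed in the standard basis). Since V is invertible (lower-triangular with 1s on the diagonal, up to permutation), solve by back-substitution:
  V =
[[1, 1, 0],
 [-1, 0, 1],
 [1, 0, 0]]
  V a = (6, -6, 3)
Solving gives a = (3, 3, -3).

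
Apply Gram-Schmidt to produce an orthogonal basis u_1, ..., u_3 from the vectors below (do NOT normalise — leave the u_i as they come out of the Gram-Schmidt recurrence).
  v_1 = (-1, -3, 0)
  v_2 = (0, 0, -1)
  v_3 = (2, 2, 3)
Orthogonal basis:
  u_1 = (-1, -3, 0)
  u_2 = (0, 0, -1)
  u_3 = (6/5, -2/5, 0)

Apply the Gram-Schmidt recurrence
  u_1 = v_1
  u_i = v_i − Σ_{j<i} ((v_i · u_j) / (u_j · u_j)) · u_j.

Step by step this gives:
  u_1 = (-1, -3, 0)
  u_2 = (0, 0, -1)
  u_3 = (6/5, -2/5, 0)

Orthogonality check:
  u_2 · u_1 = 0 (should be 0)
  u_3 · u_1 = 0 (should be 0)
  u_3 · u_2 = 0 (should be 0)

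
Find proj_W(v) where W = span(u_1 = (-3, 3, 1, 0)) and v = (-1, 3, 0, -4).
proj_W(v) = (-36/19, 36/19, 12/19, 0)

Set up U = [u_1 | ... | u_1] ∈ R^(4×1). The projector onto W = col(U) is P = U (U^T U)^(-1) U^T.
Compute U^T U =
  [19],
and U^T v = (12).
Solve U^T U · c = U^T v for the coefficients: c = (12/19). The projection is proj_W(v) = U c.
Check: (v - proj_W(v)) · u_1 = 0  (should be 0).
Result: proj_W(v) = (-36/19, 36/19, 12/19, 0).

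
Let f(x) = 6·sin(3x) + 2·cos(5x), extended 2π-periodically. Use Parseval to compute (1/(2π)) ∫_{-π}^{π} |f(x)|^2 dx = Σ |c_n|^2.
Σ |c_n|^2 = 20

Expand |f|^2 and use orthogonality of {sin(nx), cos(mx)} on [-π, π]:
  ∫_{-π}^{π} sin(nx)^2 dx = π, ∫ cos(mx)^2 dx = π, and cross terms integrate to 0.
So ∫_{-π}^{π} f(x)^2 dx = 6^2 · π + 2^2 · π = (36 + 4)π.
Divide by 2π: (36 + 4)/2 = 20.
By Parseval, this equals Σ |c_n|^2.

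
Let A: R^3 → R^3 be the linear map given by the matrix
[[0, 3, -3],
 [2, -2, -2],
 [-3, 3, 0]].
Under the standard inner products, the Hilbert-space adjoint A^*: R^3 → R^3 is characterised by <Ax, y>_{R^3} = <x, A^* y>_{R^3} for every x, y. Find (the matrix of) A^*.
A^* = A^T =
[[0, 2, -3],
 [3, -2, 3],
 [-3, -2, 0]]

For real matrices with standard dot products, the defining identity <Ax, y> = <x, A^* y> gives (Ax)^T y = x^T (A^*) y, i.e. x^T A^T y = x^T (A^*) y. Since this holds for all x, y, we must have A^* = A^T. Therefore
A^* =
[[0, 2, -3],
 [3, -2, 3],
 [-3, -2, 0]].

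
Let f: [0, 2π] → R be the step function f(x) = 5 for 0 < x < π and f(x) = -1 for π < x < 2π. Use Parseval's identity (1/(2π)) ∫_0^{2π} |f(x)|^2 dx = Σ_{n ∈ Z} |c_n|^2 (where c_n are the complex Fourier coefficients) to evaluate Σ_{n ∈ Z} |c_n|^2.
Σ |c_n|^2 = 13

Parseval equates the L^2 energy of f (normalised by 1/(2π)) with the ℓ^2 sum of its Fourier coefficients: (1/(2π)) ∫_0^{2π} |f|^2 = Σ |c_n|^2.
Compute the left side: (1/(2π)) [∫_0^π 5^2 dx + ∫_π^{2π} (-1)^2 dx] = (1/(2π)) · (25π + 1π) = (25 + 1)/2 = 13.
So Σ_{n ∈ Z} |c_n|^2 = 13.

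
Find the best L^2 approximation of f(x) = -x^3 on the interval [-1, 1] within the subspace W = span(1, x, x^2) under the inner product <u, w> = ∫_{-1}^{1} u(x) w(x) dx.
g(x) = -3*x/5

The best approximation g ∈ W is the orthogonal projection of f onto W. Writing g = a_0 + a_1 x + a_2 x^2, the coefficients solve the normal equations G · a = b where
  G_{ij} = <φ_i, φ_j> and b_i = <f, φ_i>, with φ_0 = 1, φ_1 = x, φ_2 = x^2.
G =
  [2, 0, 2/3]
  [0, 2/3, 0]
  [2/3, 0, 2/5],
b = (0, -2/5, 0).
Solving gives a_0 = 0, a_1 = -3/5, a_2 = 0, so
  g(x) = -3*x/5.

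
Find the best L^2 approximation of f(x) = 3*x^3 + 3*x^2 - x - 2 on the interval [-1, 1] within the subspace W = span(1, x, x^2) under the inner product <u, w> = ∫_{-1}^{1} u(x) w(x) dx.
g(x) = 3*x^2 + 4*x/5 - 2

The best approximation g ∈ W is the orthogonal projection of f onto W. Writing g = a_0 + a_1 x + a_2 x^2, the coefficients solve the normal equations G · a = b where
  G_{ij} = <φ_i, φ_j> and b_i = <f, φ_i>, with φ_0 = 1, φ_1 = x, φ_2 = x^2.
G =
  [2, 0, 2/3]
  [0, 2/3, 0]
  [2/3, 0, 2/5],
b = (-2, 8/15, -2/15).
Solving gives a_0 = -2, a_1 = 4/5, a_2 = 3, so
  g(x) = 3*x^2 + 4*x/5 - 2.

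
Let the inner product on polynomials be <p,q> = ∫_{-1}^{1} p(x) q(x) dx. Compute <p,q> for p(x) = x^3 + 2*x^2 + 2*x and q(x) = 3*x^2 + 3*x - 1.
<p,q> = 94/15

Expand the product: p(x)·q(x) = 3*x^5 + 9*x^4 + 11*x^3 + 4*x^2 - 2*x.
∫_{-1}^{1} of each monomial x^k gives [2/(k+1) if k even, 0 if k odd]. Integrating term-by-term (or equivalently evaluating the antiderivative F(x) = x^6/2 + 9*x^5/5 + 11*x^4/4 + 4*x^3/3 - x^2 at the endpoints):
  F(1) − F(−1) = 323/60 − (-53/60) = 94/15.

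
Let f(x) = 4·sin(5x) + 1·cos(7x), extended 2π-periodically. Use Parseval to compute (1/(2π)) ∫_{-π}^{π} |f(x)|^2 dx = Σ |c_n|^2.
Σ |c_n|^2 = 17/2

Expand |f|^2 and use orthogonality of {sin(nx), cos(mx)} on [-π, π]:
  ∫_{-π}^{π} sin(nx)^2 dx = π, ∫ cos(mx)^2 dx = π, and cross terms integrate to 0.
So ∫_{-π}^{π} f(x)^2 dx = 4^2 · π + 1^2 · π = (16 + 1)π.
Divide by 2π: (16 + 1)/2 = 17/2.
By Parseval, this equals Σ |c_n|^2.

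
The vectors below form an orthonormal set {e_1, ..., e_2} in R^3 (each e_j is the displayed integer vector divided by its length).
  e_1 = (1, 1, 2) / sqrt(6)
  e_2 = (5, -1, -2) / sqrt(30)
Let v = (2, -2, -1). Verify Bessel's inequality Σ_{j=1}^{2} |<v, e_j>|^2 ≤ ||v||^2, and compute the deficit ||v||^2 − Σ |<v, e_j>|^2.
Σ |<v, e_j>|^2 = 36/5; ||v||^2 = 9; deficit = 9/5

Write each e_j = u_j / sqrt(<u_j, u_j>) where u_j is the displayed integer vector. Then <v, e_j> = <v, u_j> / sqrt(<u_j, u_j>), so |<v, e_j>|^2 = <v, u_j>^2 / <u_j, u_j>.
Coefficients: <v, e_1> = -2/sqrt(6), <v, e_2> = 14/sqrt(30).
Square and sum: Σ |<v, e_j>|^2 = 36/5.
Compute ||v||^2 = v·v = 9.
Deficit = 9 − 36/5 = 9/5 ≥ 0, confirming Bessel's inequality. (The deficit equals ||v − Σ <v,e_j> e_j||^2, the squared distance from v to span{e_j}.)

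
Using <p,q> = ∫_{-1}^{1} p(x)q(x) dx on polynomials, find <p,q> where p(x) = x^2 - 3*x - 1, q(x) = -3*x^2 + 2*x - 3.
<p,q> = 4/5

Expand the product: p(x)·q(x) = -3*x^4 + 11*x^3 - 6*x^2 + 7*x + 3.
∫_{-1}^{1} of each monomial x^k gives [2/(k+1) if k even, 0 if k odd]. Integrating term-by-term (or equivalently evaluating the antiderivative F(x) = -3*x^5/5 + 11*x^4/4 - 2*x^3 + 7*x^2/2 + 3*x at the endpoints):
  F(1) − F(−1) = 133/20 − (117/20) = 4/5.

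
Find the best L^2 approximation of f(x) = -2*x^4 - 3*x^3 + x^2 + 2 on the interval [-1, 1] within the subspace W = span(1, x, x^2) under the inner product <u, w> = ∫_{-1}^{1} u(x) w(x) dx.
g(x) = -5*x^2/7 - 9*x/5 + 76/35

The best approximation g ∈ W is the orthogonal projection of f onto W. Writing g = a_0 + a_1 x + a_2 x^2, the coefficients solve the normal equations G · a = b where
  G_{ij} = <φ_i, φ_j> and b_i = <f, φ_i>, with φ_0 = 1, φ_1 = x, φ_2 = x^2.
G =
  [2, 0, 2/3]
  [0, 2/3, 0]
  [2/3, 0, 2/5],
b = (58/15, -6/5, 122/105).
Solving gives a_0 = 76/35, a_1 = -9/5, a_2 = -5/7, so
  g(x) = -5*x^2/7 - 9*x/5 + 76/35.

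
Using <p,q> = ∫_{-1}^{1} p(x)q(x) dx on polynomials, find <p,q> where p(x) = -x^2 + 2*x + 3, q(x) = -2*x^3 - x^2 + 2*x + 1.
<p,q> = 24/5

Expand the product: p(x)·q(x) = 2*x^5 - 3*x^4 - 10*x^3 + 8*x + 3.
∫_{-1}^{1} of each monomial x^k gives [2/(k+1) if k even, 0 if k odd]. Integrating term-by-term (or equivalently evaluating the antiderivative F(x) = x^6/3 - 3*x^5/5 - 5*x^4/2 + 4*x^2 + 3*x at the endpoints):
  F(1) − F(−1) = 127/30 − (-17/30) = 24/5.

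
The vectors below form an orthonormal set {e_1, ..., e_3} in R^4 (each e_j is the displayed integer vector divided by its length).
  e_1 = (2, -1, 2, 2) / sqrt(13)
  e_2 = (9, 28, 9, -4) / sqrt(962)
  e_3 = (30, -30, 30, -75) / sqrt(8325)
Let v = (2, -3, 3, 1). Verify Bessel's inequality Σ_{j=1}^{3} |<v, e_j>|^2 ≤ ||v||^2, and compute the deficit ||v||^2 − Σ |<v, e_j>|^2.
Σ |<v, e_j>|^2 = 45/2; ||v||^2 = 23; deficit = 1/2

Write each e_j = u_j / sqrt(<u_j, u_j>) where u_j is the displayed integer vector. Then <v, e_j> = <v, u_j> / sqrt(<u_j, u_j>), so |<v, e_j>|^2 = <v, u_j>^2 / <u_j, u_j>.
Coefficients: <v, e_1> = 15/sqrt(13), <v, e_2> = -43/sqrt(962), <v, e_3> = 165/sqrt(8325).
Square and sum: Σ |<v, e_j>|^2 = 45/2.
Compute ||v||^2 = v·v = 23.
Deficit = 23 − 45/2 = 1/2 ≥ 0, confirming Bessel's inequality. (The deficit equals ||v − Σ <v,e_j> e_j||^2, the squared distance from v to span{e_j}.)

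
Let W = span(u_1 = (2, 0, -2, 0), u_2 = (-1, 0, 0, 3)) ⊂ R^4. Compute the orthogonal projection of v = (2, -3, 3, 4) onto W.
proj_W(v) = (-1, 0, 0, 3)

Set up U = [u_1 | ... | u_2] ∈ R^(4×2). The projector onto W = col(U) is P = U (U^T U)^(-1) U^T.
Compute U^T U =
  [8, -2]
  [-2, 10],
and U^T v = (-2, 10).
Solve U^T U · c = U^T v for the coefficients: c = (0, 1). The projection is proj_W(v) = U c.
Check: (v - proj_W(v)) · u_1 = 0  (should be 0).
Check: (v - proj_W(v)) · u_2 = 0  (should be 0).
Result: proj_W(v) = (-1, 0, 0, 3).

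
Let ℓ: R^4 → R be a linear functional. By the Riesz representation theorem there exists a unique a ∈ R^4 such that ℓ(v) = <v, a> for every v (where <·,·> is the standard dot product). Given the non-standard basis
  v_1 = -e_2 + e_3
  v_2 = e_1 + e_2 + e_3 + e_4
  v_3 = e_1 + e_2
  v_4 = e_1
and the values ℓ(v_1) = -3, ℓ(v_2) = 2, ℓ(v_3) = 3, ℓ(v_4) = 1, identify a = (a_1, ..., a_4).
a = (1, 2, -1, 0)

Write a = (a_1, ..., a_4) in the standard basis. For each basis vector v_i, ℓ(v_i) = <v_i, a> is a linear equation in the a_j's. Collect the n equations into a matrix system V a = ℓ, where row i of V is v_i (expressed in the standard basis). Since V is invertible (lower-triangular with 1s on the diagonal, up to permutation), solve by back-substitution:
  V =
[[0, -1, 1, 0],
 [1, 1, 1, 1],
 [1, 1, 0, 0],
 [1, 0, 0, 0]]
  V a = (-3, 2, 3, 1)
Solving gives a = (1, 2, -1, 0).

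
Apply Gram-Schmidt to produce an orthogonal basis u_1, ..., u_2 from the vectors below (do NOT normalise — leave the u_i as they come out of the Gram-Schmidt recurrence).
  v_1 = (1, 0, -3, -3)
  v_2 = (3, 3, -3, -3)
Orthogonal basis:
  u_1 = (1, 0, -3, -3)
  u_2 = (36/19, 3, 6/19, 6/19)

Apply the Gram-Schmidt recurrence
  u_1 = v_1
  u_i = v_i − Σ_{j<i} ((v_i · u_j) / (u_j · u_j)) · u_j.

Step by step this gives:
  u_1 = (1, 0, -3, -3)
  u_2 = (36/19, 3, 6/19, 6/19)

Orthogonality check:
  u_2 · u_1 = 0 (should be 0)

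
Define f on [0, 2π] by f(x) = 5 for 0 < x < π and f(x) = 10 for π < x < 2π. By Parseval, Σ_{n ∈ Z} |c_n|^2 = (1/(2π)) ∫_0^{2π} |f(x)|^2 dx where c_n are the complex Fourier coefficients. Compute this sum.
Σ |c_n|^2 = 125/2

Parseval equates the L^2 energy of f (normalised by 1/(2π)) with the ℓ^2 sum of its Fourier coefficients: (1/(2π)) ∫_0^{2π} |f|^2 = Σ |c_n|^2.
Compute the left side: (1/(2π)) [∫_0^π 5^2 dx + ∫_π^{2π} 10^2 dx] = (1/(2π)) · (25π + 100π) = (25 + 100)/2 = 125/2.
So Σ_{n ∈ Z} |c_n|^2 = 125/2.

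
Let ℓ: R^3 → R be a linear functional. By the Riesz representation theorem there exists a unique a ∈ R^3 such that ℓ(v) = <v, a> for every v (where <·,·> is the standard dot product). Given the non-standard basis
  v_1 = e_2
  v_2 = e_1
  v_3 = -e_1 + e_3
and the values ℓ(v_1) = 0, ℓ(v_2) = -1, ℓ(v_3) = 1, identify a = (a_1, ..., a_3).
a = (-1, 0, 0)

Write a = (a_1, ..., a_3) in the standard basis. For each basis vector v_i, ℓ(v_i) = <v_i, a> is a linear equation in the a_j's. Collect the n equations into a matrix system V a = ℓ, where row i of V is v_i (expressed in the standard basis). Since V is invertible (lower-triangular with 1s on the diagonal, up to permutation), solve by back-substitution:
  V =
[[0, 1, 0],
 [1, 0, 0],
 [-1, 0, 1]]
  V a = (0, -1, 1)
Solving gives a = (-1, 0, 0).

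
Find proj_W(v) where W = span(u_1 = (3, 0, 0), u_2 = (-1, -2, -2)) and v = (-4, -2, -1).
proj_W(v) = (-4, -3/2, -3/2)

Set up U = [u_1 | ... | u_2] ∈ R^(3×2). The projector onto W = col(U) is P = U (U^T U)^(-1) U^T.
Compute U^T U =
  [9, -3]
  [-3, 9],
and U^T v = (-12, 10).
Solve U^T U · c = U^T v for the coefficients: c = (-13/12, 3/4). The projection is proj_W(v) = U c.
Check: (v - proj_W(v)) · u_1 = 0  (should be 0).
Check: (v - proj_W(v)) · u_2 = 0  (should be 0).
Result: proj_W(v) = (-4, -3/2, -3/2).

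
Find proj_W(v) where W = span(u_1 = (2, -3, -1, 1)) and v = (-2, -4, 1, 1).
proj_W(v) = (16/15, -8/5, -8/15, 8/15)

Set up U = [u_1 | ... | u_1] ∈ R^(4×1). The projector onto W = col(U) is P = U (U^T U)^(-1) U^T.
Compute U^T U =
  [15],
and U^T v = (8).
Solve U^T U · c = U^T v for the coefficients: c = (8/15). The projection is proj_W(v) = U c.
Check: (v - proj_W(v)) · u_1 = 0  (should be 0).
Result: proj_W(v) = (16/15, -8/5, -8/15, 8/15).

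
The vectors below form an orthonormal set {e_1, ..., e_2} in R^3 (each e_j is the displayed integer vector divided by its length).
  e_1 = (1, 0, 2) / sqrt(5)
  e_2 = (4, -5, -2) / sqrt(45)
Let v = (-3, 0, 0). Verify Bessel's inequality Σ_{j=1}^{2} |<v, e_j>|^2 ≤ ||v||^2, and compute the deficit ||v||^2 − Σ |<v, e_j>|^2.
Σ |<v, e_j>|^2 = 5; ||v||^2 = 9; deficit = 4

Write each e_j = u_j / sqrt(<u_j, u_j>) where u_j is the displayed integer vector. Then <v, e_j> = <v, u_j> / sqrt(<u_j, u_j>), so |<v, e_j>|^2 = <v, u_j>^2 / <u_j, u_j>.
Coefficients: <v, e_1> = -3/sqrt(5), <v, e_2> = -12/sqrt(45).
Square and sum: Σ |<v, e_j>|^2 = 5.
Compute ||v||^2 = v·v = 9.
Deficit = 9 − 5 = 4 ≥ 0, confirming Bessel's inequality. (The deficit equals ||v − Σ <v,e_j> e_j||^2, the squared distance from v to span{e_j}.)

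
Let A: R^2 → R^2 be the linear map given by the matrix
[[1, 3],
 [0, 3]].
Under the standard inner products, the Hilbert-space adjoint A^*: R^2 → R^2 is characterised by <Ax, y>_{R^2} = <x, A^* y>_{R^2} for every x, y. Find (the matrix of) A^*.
A^* = A^T =
[[1, 0],
 [3, 3]]

For real matrices with standard dot products, the defining identity <Ax, y> = <x, A^* y> gives (Ax)^T y = x^T (A^*) y, i.e. x^T A^T y = x^T (A^*) y. Since this holds for all x, y, we must have A^* = A^T. Therefore
A^* =
[[1, 0],
 [3, 3]].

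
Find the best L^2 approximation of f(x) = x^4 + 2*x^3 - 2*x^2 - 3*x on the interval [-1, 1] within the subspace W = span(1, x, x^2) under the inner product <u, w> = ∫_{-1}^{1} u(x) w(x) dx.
g(x) = -8*x^2/7 - 9*x/5 - 3/35

The best approximation g ∈ W is the orthogonal projection of f onto W. Writing g = a_0 + a_1 x + a_2 x^2, the coefficients solve the normal equations G · a = b where
  G_{ij} = <φ_i, φ_j> and b_i = <f, φ_i>, with φ_0 = 1, φ_1 = x, φ_2 = x^2.
G =
  [2, 0, 2/3]
  [0, 2/3, 0]
  [2/3, 0, 2/5],
b = (-14/15, -6/5, -18/35).
Solving gives a_0 = -3/35, a_1 = -9/5, a_2 = -8/7, so
  g(x) = -8*x^2/7 - 9*x/5 - 3/35.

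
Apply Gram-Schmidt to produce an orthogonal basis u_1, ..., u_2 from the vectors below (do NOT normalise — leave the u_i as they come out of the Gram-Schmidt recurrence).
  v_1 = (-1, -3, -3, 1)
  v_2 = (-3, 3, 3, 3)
Orthogonal basis:
  u_1 = (-1, -3, -3, 1)
  u_2 = (-18/5, 6/5, 6/5, 18/5)

Apply the Gram-Schmidt recurrence
  u_1 = v_1
  u_i = v_i − Σ_{j<i} ((v_i · u_j) / (u_j · u_j)) · u_j.

Step by step this gives:
  u_1 = (-1, -3, -3, 1)
  u_2 = (-18/5, 6/5, 6/5, 18/5)

Orthogonality check:
  u_2 · u_1 = 0 (should be 0)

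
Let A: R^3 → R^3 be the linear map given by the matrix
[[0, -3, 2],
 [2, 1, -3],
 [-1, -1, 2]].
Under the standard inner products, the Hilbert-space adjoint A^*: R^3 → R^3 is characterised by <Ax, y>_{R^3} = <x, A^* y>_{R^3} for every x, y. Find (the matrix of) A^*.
A^* = A^T =
[[0, 2, -1],
 [-3, 1, -1],
 [2, -3, 2]]

For real matrices with standard dot products, the defining identity <Ax, y> = <x, A^* y> gives (Ax)^T y = x^T (A^*) y, i.e. x^T A^T y = x^T (A^*) y. Since this holds for all x, y, we must have A^* = A^T. Therefore
A^* =
[[0, 2, -1],
 [-3, 1, -1],
 [2, -3, 2]].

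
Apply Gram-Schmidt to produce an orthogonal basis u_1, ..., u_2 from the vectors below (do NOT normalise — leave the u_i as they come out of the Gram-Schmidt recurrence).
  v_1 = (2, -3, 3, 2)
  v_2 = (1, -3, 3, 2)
Orthogonal basis:
  u_1 = (2, -3, 3, 2)
  u_2 = (-11/13, -3/13, 3/13, 2/13)

Apply the Gram-Schmidt recurrence
  u_1 = v_1
  u_i = v_i − Σ_{j<i} ((v_i · u_j) / (u_j · u_j)) · u_j.

Step by step this gives:
  u_1 = (2, -3, 3, 2)
  u_2 = (-11/13, -3/13, 3/13, 2/13)

Orthogonality check:
  u_2 · u_1 = 0 (should be 0)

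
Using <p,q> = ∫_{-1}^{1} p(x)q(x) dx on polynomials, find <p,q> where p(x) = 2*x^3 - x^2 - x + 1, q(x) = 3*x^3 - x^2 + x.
<p,q> = 8/21

Expand the product: p(x)·q(x) = 6*x^6 - 5*x^5 + 3*x^3 - 2*x^2 + x.
∫_{-1}^{1} of each monomial x^k gives [2/(k+1) if k even, 0 if k odd]. Integrating term-by-term (or equivalently evaluating the antiderivative F(x) = 6*x^7/7 - 5*x^6/6 + 3*x^4/4 - 2*x^3/3 + x^2/2 at the endpoints):
  F(1) − F(−1) = 17/28 − (19/84) = 8/21.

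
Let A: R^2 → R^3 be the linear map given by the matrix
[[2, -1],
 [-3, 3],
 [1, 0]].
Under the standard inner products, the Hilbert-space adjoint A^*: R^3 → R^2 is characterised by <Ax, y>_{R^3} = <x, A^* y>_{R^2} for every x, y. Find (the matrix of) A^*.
A^* = A^T =
[[2, -3, 1],
 [-1, 3, 0]]

For real matrices with standard dot products, the defining identity <Ax, y> = <x, A^* y> gives (Ax)^T y = x^T (A^*) y, i.e. x^T A^T y = x^T (A^*) y. Since this holds for all x, y, we must have A^* = A^T. Therefore
A^* =
[[2, -3, 1],
 [-1, 3, 0]].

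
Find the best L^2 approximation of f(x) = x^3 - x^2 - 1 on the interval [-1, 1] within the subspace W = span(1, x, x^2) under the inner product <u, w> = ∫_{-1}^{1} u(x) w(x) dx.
g(x) = -x^2 + 3*x/5 - 1

The best approximation g ∈ W is the orthogonal projection of f onto W. Writing g = a_0 + a_1 x + a_2 x^2, the coefficients solve the normal equations G · a = b where
  G_{ij} = <φ_i, φ_j> and b_i = <f, φ_i>, with φ_0 = 1, φ_1 = x, φ_2 = x^2.
G =
  [2, 0, 2/3]
  [0, 2/3, 0]
  [2/3, 0, 2/5],
b = (-8/3, 2/5, -16/15).
Solving gives a_0 = -1, a_1 = 3/5, a_2 = -1, so
  g(x) = -x^2 + 3*x/5 - 1.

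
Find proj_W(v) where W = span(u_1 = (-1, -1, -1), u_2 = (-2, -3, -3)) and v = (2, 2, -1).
proj_W(v) = (2, 1/2, 1/2)

Set up U = [u_1 | ... | u_2] ∈ R^(3×2). The projector onto W = col(U) is P = U (U^T U)^(-1) U^T.
Compute U^T U =
  [3, 8]
  [8, 22],
and U^T v = (-3, -7).
Solve U^T U · c = U^T v for the coefficients: c = (-5, 3/2). The projection is proj_W(v) = U c.
Check: (v - proj_W(v)) · u_1 = 0  (should be 0).
Check: (v - proj_W(v)) · u_2 = 0  (should be 0).
Result: proj_W(v) = (2, 1/2, 1/2).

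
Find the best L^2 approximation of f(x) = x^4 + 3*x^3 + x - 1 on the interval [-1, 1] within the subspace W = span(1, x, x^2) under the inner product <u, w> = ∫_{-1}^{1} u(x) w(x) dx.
g(x) = 6*x^2/7 + 14*x/5 - 38/35

The best approximation g ∈ W is the orthogonal projection of f onto W. Writing g = a_0 + a_1 x + a_2 x^2, the coefficients solve the normal equations G · a = b where
  G_{ij} = <φ_i, φ_j> and b_i = <f, φ_i>, with φ_0 = 1, φ_1 = x, φ_2 = x^2.
G =
  [2, 0, 2/3]
  [0, 2/3, 0]
  [2/3, 0, 2/5],
b = (-8/5, 28/15, -8/21).
Solving gives a_0 = -38/35, a_1 = 14/5, a_2 = 6/7, so
  g(x) = 6*x^2/7 + 14*x/5 - 38/35.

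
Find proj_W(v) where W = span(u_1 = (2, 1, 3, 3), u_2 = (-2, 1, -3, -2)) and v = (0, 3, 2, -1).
proj_W(v) = (1/9, 35/18, 1/6, 10/9)

Set up U = [u_1 | ... | u_2] ∈ R^(4×2). The projector onto W = col(U) is P = U (U^T U)^(-1) U^T.
Compute U^T U =
  [23, -18]
  [-18, 18],
and U^T v = (6, -1).
Solve U^T U · c = U^T v for the coefficients: c = (1, 17/18). The projection is proj_W(v) = U c.
Check: (v - proj_W(v)) · u_1 = 0  (should be 0).
Check: (v - proj_W(v)) · u_2 = 0  (should be 0).
Result: proj_W(v) = (1/9, 35/18, 1/6, 10/9).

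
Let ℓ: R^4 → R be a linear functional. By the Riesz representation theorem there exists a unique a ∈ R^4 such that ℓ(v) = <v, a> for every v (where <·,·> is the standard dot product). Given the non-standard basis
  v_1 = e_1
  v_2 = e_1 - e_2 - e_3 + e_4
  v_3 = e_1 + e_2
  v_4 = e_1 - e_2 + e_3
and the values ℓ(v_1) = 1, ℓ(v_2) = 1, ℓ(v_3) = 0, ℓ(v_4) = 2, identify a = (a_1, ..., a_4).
a = (1, -1, 0, -1)

Write a = (a_1, ..., a_4) in the standard basis. For each basis vector v_i, ℓ(v_i) = <v_i, a> is a linear equation in the a_j's. Collect the n equations into a matrix system V a = ℓ, where row i of V is v_i (expressed in the standard basis). Since V is invertible (lower-triangular with 1s on the diagonal, up to permutation), solve by back-substitution:
  V =
[[1, 0, 0, 0],
 [1, -1, -1, 1],
 [1, 1, 0, 0],
 [1, -1, 1, 0]]
  V a = (1, 1, 0, 2)
Solving gives a = (1, -1, 0, -1).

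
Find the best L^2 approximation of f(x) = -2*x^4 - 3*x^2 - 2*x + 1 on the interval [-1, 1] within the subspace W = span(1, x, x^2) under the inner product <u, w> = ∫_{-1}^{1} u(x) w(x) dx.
g(x) = -33*x^2/7 - 2*x + 41/35

The best approximation g ∈ W is the orthogonal projection of f onto W. Writing g = a_0 + a_1 x + a_2 x^2, the coefficients solve the normal equations G · a = b where
  G_{ij} = <φ_i, φ_j> and b_i = <f, φ_i>, with φ_0 = 1, φ_1 = x, φ_2 = x^2.
G =
  [2, 0, 2/3]
  [0, 2/3, 0]
  [2/3, 0, 2/5],
b = (-4/5, -4/3, -116/105).
Solving gives a_0 = 41/35, a_1 = -2, a_2 = -33/7, so
  g(x) = -33*x^2/7 - 2*x + 41/35.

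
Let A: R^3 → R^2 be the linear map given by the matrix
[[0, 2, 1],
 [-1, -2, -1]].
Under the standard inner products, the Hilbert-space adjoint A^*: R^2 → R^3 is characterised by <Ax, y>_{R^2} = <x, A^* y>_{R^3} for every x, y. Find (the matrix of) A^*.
A^* = A^T =
[[0, -1],
 [2, -2],
 [1, -1]]

For real matrices with standard dot products, the defining identity <Ax, y> = <x, A^* y> gives (Ax)^T y = x^T (A^*) y, i.e. x^T A^T y = x^T (A^*) y. Since this holds for all x, y, we must have A^* = A^T. Therefore
A^* =
[[0, -1],
 [2, -2],
 [1, -1]].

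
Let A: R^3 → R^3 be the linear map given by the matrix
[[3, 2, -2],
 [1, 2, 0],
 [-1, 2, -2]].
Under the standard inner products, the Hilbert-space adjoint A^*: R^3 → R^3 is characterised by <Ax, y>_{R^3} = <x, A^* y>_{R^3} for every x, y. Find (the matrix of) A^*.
A^* = A^T =
[[3, 1, -1],
 [2, 2, 2],
 [-2, 0, -2]]

For real matrices with standard dot products, the defining identity <Ax, y> = <x, A^* y> gives (Ax)^T y = x^T (A^*) y, i.e. x^T A^T y = x^T (A^*) y. Since this holds for all x, y, we must have A^* = A^T. Therefore
A^* =
[[3, 1, -1],
 [2, 2, 2],
 [-2, 0, -2]].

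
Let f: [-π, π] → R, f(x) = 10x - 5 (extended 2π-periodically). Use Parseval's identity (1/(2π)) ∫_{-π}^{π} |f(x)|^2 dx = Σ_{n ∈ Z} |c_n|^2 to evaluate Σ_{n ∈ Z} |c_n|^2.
Σ |c_n|^2 = 100π^2/3 + 25

Expand and integrate term by term over [-π, π]:
  ∫ (10x)^2 dx = 100·(2π^3/3); ∫ 2·10·(-5)·x dx = 0 (odd integrand); ∫ (-5)^2 dx = 25·2π.
So (1/(2π)) ∫_{-π}^{π} (10x - 5)^2 dx = 100π^2/3 + 25 = 100π^2/3 + 25.
Parseval ⇒ Σ |c_n|^2 = 100π^2/3 + 25.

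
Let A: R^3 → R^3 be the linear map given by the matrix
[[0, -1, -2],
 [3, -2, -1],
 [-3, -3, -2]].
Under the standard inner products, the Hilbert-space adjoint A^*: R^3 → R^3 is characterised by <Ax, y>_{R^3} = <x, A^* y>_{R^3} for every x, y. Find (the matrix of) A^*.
A^* = A^T =
[[0, 3, -3],
 [-1, -2, -3],
 [-2, -1, -2]]

For real matrices with standard dot products, the defining identity <Ax, y> = <x, A^* y> gives (Ax)^T y = x^T (A^*) y, i.e. x^T A^T y = x^T (A^*) y. Since this holds for all x, y, we must have A^* = A^T. Therefore
A^* =
[[0, 3, -3],
 [-1, -2, -3],
 [-2, -1, -2]].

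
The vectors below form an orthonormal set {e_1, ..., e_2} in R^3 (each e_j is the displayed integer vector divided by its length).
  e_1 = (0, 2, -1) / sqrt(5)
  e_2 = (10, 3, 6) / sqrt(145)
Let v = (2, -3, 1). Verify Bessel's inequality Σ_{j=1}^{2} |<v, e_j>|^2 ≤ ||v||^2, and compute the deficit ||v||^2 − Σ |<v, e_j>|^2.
Σ |<v, e_j>|^2 = 342/29; ||v||^2 = 14; deficit = 64/29

Write each e_j = u_j / sqrt(<u_j, u_j>) where u_j is the displayed integer vector. Then <v, e_j> = <v, u_j> / sqrt(<u_j, u_j>), so |<v, e_j>|^2 = <v, u_j>^2 / <u_j, u_j>.
Coefficients: <v, e_1> = -7/sqrt(5), <v, e_2> = 17/sqrt(145).
Square and sum: Σ |<v, e_j>|^2 = 342/29.
Compute ||v||^2 = v·v = 14.
Deficit = 14 − 342/29 = 64/29 ≥ 0, confirming Bessel's inequality. (The deficit equals ||v − Σ <v,e_j> e_j||^2, the squared distance from v to span{e_j}.)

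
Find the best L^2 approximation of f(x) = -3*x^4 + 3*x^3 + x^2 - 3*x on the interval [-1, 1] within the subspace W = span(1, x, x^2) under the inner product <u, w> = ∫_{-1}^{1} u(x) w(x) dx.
g(x) = -11*x^2/7 - 6*x/5 + 9/35

The best approximation g ∈ W is the orthogonal projection of f onto W. Writing g = a_0 + a_1 x + a_2 x^2, the coefficients solve the normal equations G · a = b where
  G_{ij} = <φ_i, φ_j> and b_i = <f, φ_i>, with φ_0 = 1, φ_1 = x, φ_2 = x^2.
G =
  [2, 0, 2/3]
  [0, 2/3, 0]
  [2/3, 0, 2/5],
b = (-8/15, -4/5, -16/35).
Solving gives a_0 = 9/35, a_1 = -6/5, a_2 = -11/7, so
  g(x) = -11*x^2/7 - 6*x/5 + 9/35.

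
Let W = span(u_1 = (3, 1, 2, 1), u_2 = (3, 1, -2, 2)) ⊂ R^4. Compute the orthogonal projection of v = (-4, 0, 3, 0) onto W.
proj_W(v) = (-279/103, -93/103, 258/103, -204/103)

Set up U = [u_1 | ... | u_2] ∈ R^(4×2). The projector onto W = col(U) is P = U (U^T U)^(-1) U^T.
Compute U^T U =
  [15, 8]
  [8, 18],
and U^T v = (-6, -18).
Solve U^T U · c = U^T v for the coefficients: c = (18/103, -111/103). The projection is proj_W(v) = U c.
Check: (v - proj_W(v)) · u_1 = 0  (should be 0).
Check: (v - proj_W(v)) · u_2 = 0  (should be 0).
Result: proj_W(v) = (-279/103, -93/103, 258/103, -204/103).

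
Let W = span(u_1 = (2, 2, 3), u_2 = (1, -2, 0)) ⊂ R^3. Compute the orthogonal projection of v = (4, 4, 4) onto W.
proj_W(v) = (28/9, 32/9, 44/9)

Set up U = [u_1 | ... | u_2] ∈ R^(3×2). The projector onto W = col(U) is P = U (U^T U)^(-1) U^T.
Compute U^T U =
  [17, -2]
  [-2, 5],
and U^T v = (28, -4).
Solve U^T U · c = U^T v for the coefficients: c = (44/27, -4/27). The projection is proj_W(v) = U c.
Check: (v - proj_W(v)) · u_1 = 0  (should be 0).
Check: (v - proj_W(v)) · u_2 = 0  (should be 0).
Result: proj_W(v) = (28/9, 32/9, 44/9).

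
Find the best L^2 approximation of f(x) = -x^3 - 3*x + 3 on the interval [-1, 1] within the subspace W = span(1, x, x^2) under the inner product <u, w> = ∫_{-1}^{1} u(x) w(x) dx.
g(x) = 3 - 18*x/5

The best approximation g ∈ W is the orthogonal projection of f onto W. Writing g = a_0 + a_1 x + a_2 x^2, the coefficients solve the normal equations G · a = b where
  G_{ij} = <φ_i, φ_j> and b_i = <f, φ_i>, with φ_0 = 1, φ_1 = x, φ_2 = x^2.
G =
  [2, 0, 2/3]
  [0, 2/3, 0]
  [2/3, 0, 2/5],
b = (6, -12/5, 2).
Solving gives a_0 = 3, a_1 = -18/5, a_2 = 0, so
  g(x) = 3 - 18*x/5.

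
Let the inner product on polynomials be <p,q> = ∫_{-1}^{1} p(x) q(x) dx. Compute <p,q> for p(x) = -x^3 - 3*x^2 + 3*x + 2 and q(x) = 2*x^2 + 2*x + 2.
<p,q> = 112/15

Expand the product: p(x)·q(x) = -2*x^5 - 8*x^4 - 2*x^3 + 4*x^2 + 10*x + 4.
∫_{-1}^{1} of each monomial x^k gives [2/(k+1) if k even, 0 if k odd]. Integrating term-by-term (or equivalently evaluating the antiderivative F(x) = -x^6/3 - 8*x^5/5 - x^4/2 + 4*x^3/3 + 5*x^2 + 4*x at the endpoints):
  F(1) − F(−1) = 79/10 − (13/30) = 112/15.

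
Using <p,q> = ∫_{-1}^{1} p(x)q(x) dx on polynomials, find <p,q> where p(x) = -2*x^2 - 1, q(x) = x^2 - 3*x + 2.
<p,q> = -122/15

Expand the product: p(x)·q(x) = -2*x^4 + 6*x^3 - 5*x^2 + 3*x - 2.
∫_{-1}^{1} of each monomial x^k gives [2/(k+1) if k even, 0 if k odd]. Integrating term-by-term (or equivalently evaluating the antiderivative F(x) = -2*x^5/5 + 3*x^4/2 - 5*x^3/3 + 3*x^2/2 - 2*x at the endpoints):
  F(1) − F(−1) = -16/15 − (106/15) = -122/15.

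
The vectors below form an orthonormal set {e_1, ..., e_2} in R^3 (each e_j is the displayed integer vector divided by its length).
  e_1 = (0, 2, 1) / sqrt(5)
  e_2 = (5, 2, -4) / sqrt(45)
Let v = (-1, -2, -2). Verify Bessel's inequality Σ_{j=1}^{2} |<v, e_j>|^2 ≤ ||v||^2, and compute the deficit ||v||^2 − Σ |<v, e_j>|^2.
Σ |<v, e_j>|^2 = 65/9; ||v||^2 = 9; deficit = 16/9

Write each e_j = u_j / sqrt(<u_j, u_j>) where u_j is the displayed integer vector. Then <v, e_j> = <v, u_j> / sqrt(<u_j, u_j>), so |<v, e_j>|^2 = <v, u_j>^2 / <u_j, u_j>.
Coefficients: <v, e_1> = -6/sqrt(5), <v, e_2> = -1/sqrt(45).
Square and sum: Σ |<v, e_j>|^2 = 65/9.
Compute ||v||^2 = v·v = 9.
Deficit = 9 − 65/9 = 16/9 ≥ 0, confirming Bessel's inequality. (The deficit equals ||v − Σ <v,e_j> e_j||^2, the squared distance from v to span{e_j}.)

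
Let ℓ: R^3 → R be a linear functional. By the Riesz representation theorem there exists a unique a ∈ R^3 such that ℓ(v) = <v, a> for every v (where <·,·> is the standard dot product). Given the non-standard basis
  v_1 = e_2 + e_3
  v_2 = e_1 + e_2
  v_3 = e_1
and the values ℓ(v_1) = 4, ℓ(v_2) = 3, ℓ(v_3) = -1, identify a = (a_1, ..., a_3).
a = (-1, 4, 0)

Write a = (a_1, ..., a_3) in the standard basis. For each basis vector v_i, ℓ(v_i) = <v_i, a> is a linear equation in the a_j's. Collect the n equations into a matrix system V a = ℓ, where row i of V is v_i (expressed in the standard basis). Since V is invertible (lower-triangular with 1s on the diagonal, up to permutation), solve by back-substitution:
  V =
[[0, 1, 1],
 [1, 1, 0],
 [1, 0, 0]]
  V a = (4, 3, -1)
Solving gives a = (-1, 4, 0).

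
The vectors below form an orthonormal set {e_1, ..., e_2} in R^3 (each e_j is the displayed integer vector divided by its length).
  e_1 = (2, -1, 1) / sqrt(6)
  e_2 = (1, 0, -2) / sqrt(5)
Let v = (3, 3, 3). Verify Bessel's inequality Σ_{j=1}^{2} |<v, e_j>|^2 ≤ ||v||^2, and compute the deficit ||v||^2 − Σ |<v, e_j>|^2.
Σ |<v, e_j>|^2 = 39/5; ||v||^2 = 27; deficit = 96/5

Write each e_j = u_j / sqrt(<u_j, u_j>) where u_j is the displayed integer vector. Then <v, e_j> = <v, u_j> / sqrt(<u_j, u_j>), so |<v, e_j>|^2 = <v, u_j>^2 / <u_j, u_j>.
Coefficients: <v, e_1> = 6/sqrt(6), <v, e_2> = -3/sqrt(5).
Square and sum: Σ |<v, e_j>|^2 = 39/5.
Compute ||v||^2 = v·v = 27.
Deficit = 27 − 39/5 = 96/5 ≥ 0, confirming Bessel's inequality. (The deficit equals ||v − Σ <v,e_j> e_j||^2, the squared distance from v to span{e_j}.)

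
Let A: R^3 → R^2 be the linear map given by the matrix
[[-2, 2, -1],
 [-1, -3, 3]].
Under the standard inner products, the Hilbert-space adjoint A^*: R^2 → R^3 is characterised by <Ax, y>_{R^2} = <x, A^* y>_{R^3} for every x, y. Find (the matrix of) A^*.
A^* = A^T =
[[-2, -1],
 [2, -3],
 [-1, 3]]

For real matrices with standard dot products, the defining identity <Ax, y> = <x, A^* y> gives (Ax)^T y = x^T (A^*) y, i.e. x^T A^T y = x^T (A^*) y. Since this holds for all x, y, we must have A^* = A^T. Therefore
A^* =
[[-2, -1],
 [2, -3],
 [-1, 3]].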